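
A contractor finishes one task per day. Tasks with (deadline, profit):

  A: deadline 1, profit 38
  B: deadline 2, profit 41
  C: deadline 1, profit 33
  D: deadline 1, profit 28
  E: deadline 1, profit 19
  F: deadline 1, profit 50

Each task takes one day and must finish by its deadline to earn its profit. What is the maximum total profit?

Take jobs in profit order; each goes to the latest open slot no later than its deadline.
By profit: F(d1,50), B(d2,41), A(d1,38), C(d1,33), D(d1,28), E(d1,19)
F→slot 1; B→slot 2; A skipped; C skipped; D skipped; E skipped.
Profit = 50 + 41 = 91

91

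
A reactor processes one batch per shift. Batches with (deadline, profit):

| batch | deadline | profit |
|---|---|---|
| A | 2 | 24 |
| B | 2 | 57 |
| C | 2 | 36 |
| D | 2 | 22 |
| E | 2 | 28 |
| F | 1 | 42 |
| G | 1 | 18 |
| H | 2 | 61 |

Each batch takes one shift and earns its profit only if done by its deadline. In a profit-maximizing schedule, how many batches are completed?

2

Profit order: H=61 B=57 F=42 C=36 E=28 A=24 D=22 G=18
Assign: H→slot 2, B→slot 1, F skipped, C skipped, E skipped, A skipped, D skipped, G skipped.
Slots: [1:B] [2:H]
2 of 8 scheduled.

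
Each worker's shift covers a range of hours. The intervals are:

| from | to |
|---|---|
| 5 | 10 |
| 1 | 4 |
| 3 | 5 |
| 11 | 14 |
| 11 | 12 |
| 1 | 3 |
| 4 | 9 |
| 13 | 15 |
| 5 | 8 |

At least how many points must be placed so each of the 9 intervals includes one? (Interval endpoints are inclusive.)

Sort by right endpoint; whenever an interval is uncovered, place a point at its right end.
Sorted: [1,3] [1,4] [3,5] [5,8] [4,9] [5,10] [11,12] [11,14] [13,15]
{[1,3],[1,4],[3,5]} hit by 3; {[5,8],[4,9],[5,10]} hit by 8; {[11,12],[11,14]} hit by 12; {[13,15]} hit by 15.
Points: 3, 8, 12, 15 (4 total).

4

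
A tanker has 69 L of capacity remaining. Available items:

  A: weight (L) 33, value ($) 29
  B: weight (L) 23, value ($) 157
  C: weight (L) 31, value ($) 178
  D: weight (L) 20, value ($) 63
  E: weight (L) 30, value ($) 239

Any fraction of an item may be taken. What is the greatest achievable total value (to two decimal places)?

487.87

Ratios (sorted): E 7.97, B 6.83, C 5.74, D 3.15, A 0.88
take E (30 @ 239); take B (23 @ 157); take 16/31 of C → 91.87. Capacity used 69/69.
Total value = 487.87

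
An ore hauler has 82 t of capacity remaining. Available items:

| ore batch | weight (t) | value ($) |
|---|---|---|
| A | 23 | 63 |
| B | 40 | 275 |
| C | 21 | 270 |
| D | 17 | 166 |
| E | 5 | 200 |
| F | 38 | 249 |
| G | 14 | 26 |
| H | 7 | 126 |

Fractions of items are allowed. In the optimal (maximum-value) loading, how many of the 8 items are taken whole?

Ratios (sorted): E 40.00, H 18.00, C 12.86, D 9.76, B 6.88, F 6.55, A 2.74, G 1.86
take E (5 @ 200); take H (7 @ 126); take C (21 @ 270); take D (17 @ 166); take 32/40 of B → 220.00. Capacity used 82/82.
4 item(s) taken whole; one partial (take 32/40 of B).

4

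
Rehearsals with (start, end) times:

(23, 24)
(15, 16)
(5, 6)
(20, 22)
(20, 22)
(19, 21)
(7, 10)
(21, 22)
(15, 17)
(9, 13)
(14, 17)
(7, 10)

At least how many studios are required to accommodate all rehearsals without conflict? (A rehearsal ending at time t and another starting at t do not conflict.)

Events (time:±→running): 5:+→1 6:-→0 7:+→1 7:+→2 9:+→3 … peak 3.

3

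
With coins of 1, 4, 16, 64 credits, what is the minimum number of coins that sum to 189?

9

189 − 2×64→61 − 3×16→13 − 3×4→1 − 1×1→0
Total coins = 2 + 3 + 3 + 1 = 9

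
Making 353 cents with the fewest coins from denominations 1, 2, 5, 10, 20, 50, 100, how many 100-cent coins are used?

3

353 = 3×100 + 1×50 + 1×2 + 1×1
Count of 100: 3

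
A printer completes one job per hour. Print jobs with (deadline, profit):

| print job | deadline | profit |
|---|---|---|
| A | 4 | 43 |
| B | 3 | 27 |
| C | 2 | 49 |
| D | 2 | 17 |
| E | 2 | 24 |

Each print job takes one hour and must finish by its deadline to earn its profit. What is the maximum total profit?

143

Sort by profit descending; place each in the latest free slot ≤ its deadline.
Profit order: C=49 A=43 B=27 E=24 D=17
Assign: C→slot 2, A→slot 4, B→slot 3, E→slot 1, D skipped.
Slots: [1:E] [2:C] [3:B] [4:A]
Profit = 24 + 49 + 27 + 43 = 143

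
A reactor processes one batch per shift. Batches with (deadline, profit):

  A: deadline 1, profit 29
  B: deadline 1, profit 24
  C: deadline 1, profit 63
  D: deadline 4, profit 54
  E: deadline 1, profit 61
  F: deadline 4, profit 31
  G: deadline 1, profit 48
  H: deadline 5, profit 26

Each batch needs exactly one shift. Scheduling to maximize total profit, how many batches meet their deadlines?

Profit order: C=63 E=61 D=54 G=48 F=31 A=29 H=26 B=24
Assign: C→slot 1, E skipped, D→slot 4, G skipped, F→slot 3, A skipped, H→slot 5, B skipped.
Slots: [1:C] [3:F] [4:D] [5:H]
4 of 8 scheduled.

4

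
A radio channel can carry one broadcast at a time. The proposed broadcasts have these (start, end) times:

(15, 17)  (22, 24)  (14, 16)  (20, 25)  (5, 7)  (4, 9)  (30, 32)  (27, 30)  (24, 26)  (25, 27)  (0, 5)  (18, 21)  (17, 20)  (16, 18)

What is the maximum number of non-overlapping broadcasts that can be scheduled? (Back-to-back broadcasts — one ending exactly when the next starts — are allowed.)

Sorted by end: (0,5)  (5,7)  (4,9)  (14,16)  (15,17)  (16,18)  (17,20)  (18,21)  (22,24)  (20,25)  (24,26)  (25,27)  (27,30)  (30,32)
take (0,5); take (5,7); take (14,16); skip (15,17); take (16,18); take (18,21); take (22,24); skip (20,25); take (24,26); skip (25,27); take (27,30); take (30,32).
Selected 9 broadcasts.

9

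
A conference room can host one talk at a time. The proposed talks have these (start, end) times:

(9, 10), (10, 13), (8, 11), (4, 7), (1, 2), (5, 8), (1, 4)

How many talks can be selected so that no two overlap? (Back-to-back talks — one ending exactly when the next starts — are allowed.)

By end time: (1,2), (1,4), (4,7), (5,8), (9,10), (8,11), (10,13).
Pick (1,2); next start ≥ 2 → (4,7); next start ≥ 7 → (9,10); next start ≥ 10 → (10,13).
Selected 4 talks.

4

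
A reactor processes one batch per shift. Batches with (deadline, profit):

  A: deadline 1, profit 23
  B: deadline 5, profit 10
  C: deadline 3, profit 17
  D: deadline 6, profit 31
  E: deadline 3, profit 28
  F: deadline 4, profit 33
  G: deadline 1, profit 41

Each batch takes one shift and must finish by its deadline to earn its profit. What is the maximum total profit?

160

Take jobs in profit order; each goes to the latest open slot no later than its deadline.
By profit: G(d1,41), F(d4,33), D(d6,31), E(d3,28), A(d1,23), C(d3,17), B(d5,10)
G→slot 1; F→slot 4; D→slot 6; E→slot 3; A skipped; C→slot 2; B→slot 5.
Profit = 41 + 17 + 28 + 33 + 10 + 31 = 160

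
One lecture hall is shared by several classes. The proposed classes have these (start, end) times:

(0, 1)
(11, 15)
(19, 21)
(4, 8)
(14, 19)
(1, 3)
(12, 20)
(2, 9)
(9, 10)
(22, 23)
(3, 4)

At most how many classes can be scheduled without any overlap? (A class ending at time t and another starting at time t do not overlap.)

8

Sort by end time and greedily take each interval whose start is ≥ the last chosen end.
By end time: (0,1), (1,3), (3,4), (4,8), (2,9), (9,10), (11,15), (14,19), (12,20), (19,21), (22,23).
Pick (0,1); next start ≥ 1 → (1,3); next start ≥ 3 → (3,4); next start ≥ 4 → (4,8); next start ≥ 8 → (9,10); next start ≥ 10 → (11,15); next start ≥ 15 → (19,21); next start ≥ 21 → (22,23).
Selected 8 classes.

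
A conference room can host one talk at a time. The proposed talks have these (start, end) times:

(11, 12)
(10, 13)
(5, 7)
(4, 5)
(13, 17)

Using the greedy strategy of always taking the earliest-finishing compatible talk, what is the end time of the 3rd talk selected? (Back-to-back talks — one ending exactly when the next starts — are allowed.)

12

Sorted by end: (4,5)  (5,7)  (11,12)  (10,13)  (13,17)
take (4,5); take (5,7); take (11,12); take (13,17).
Selected: (4,5) (5,7) (11,12) (13,17)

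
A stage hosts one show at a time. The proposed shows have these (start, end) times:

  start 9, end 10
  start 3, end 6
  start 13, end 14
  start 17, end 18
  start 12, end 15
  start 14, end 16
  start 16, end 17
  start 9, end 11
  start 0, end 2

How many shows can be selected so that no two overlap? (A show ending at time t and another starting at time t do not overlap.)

Greedy by earliest finish: after sorting by end time, pick each interval compatible with the last pick.
Sorted by end: (0,2)  (3,6)  (9,10)  (9,11)  (13,14)  (12,15)  (14,16)  (16,17)  (17,18)
take (0,2); take (3,6); take (9,10); skip (9,11); take (13,14); skip (12,15); take (14,16); take (16,17); take (17,18).
Selected 7 shows.

7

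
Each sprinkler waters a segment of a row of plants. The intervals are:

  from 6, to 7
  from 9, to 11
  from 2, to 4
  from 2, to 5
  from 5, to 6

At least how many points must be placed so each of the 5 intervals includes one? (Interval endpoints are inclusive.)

Sort by right endpoint; whenever an interval is uncovered, place a point at its right end.
Sorted: [2,4] [2,5] [5,6] [6,7] [9,11]
{[2,4],[2,5]} hit by 4; {[5,6],[6,7]} hit by 6; {[9,11]} hit by 11.
Points: 4, 6, 11 (3 total).

3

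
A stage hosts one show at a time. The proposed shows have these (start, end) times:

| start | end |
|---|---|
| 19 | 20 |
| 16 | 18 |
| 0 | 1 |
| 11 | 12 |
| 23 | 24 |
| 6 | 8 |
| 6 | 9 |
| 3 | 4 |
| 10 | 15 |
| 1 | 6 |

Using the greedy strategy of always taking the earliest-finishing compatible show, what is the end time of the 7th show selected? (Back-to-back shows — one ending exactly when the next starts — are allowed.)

24

By end time: (0,1), (3,4), (1,6), (6,8), (6,9), (11,12), (10,15), (16,18), (19,20), (23,24).
Pick (0,1); next start ≥ 1 → (3,4); next start ≥ 4 → (6,8); next start ≥ 8 → (11,12); next start ≥ 12 → (16,18); next start ≥ 18 → (19,20); next start ≥ 20 → (23,24).
Selected: (0,1) (3,4) (6,8) (11,12) (16,18) (19,20) (23,24)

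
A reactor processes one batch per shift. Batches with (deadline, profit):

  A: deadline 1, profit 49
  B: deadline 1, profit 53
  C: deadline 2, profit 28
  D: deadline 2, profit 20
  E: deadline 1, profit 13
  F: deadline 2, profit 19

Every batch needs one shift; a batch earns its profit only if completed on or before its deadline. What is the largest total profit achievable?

81

Sort by profit descending; place each in the latest free slot ≤ its deadline.
Profit order: B=53 A=49 C=28 D=20 F=19 E=13
Assign: B→slot 1, A skipped, C→slot 2, D skipped, F skipped, E skipped.
Slots: [1:B] [2:C]
Profit = 53 + 28 = 81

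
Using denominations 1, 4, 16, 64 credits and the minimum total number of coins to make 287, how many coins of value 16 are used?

1

287 = 4×64 + 1×16 + 3×4 + 3×1
Count of 16: 1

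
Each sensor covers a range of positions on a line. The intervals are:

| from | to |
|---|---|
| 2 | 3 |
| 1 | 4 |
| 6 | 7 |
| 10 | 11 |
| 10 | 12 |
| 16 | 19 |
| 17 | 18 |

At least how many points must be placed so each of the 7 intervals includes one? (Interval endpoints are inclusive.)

Process intervals by earliest right end; each time one isn't hit yet, stab at its right endpoint.
Sorted: [2,3] [1,4] [6,7] [10,11] [10,12] [17,18] [16,19]
{[2,3],[1,4]} hit by 3; {[6,7]} hit by 7; {[10,11],[10,12]} hit by 11; {[17,18],[16,19]} hit by 18.
Points: 3, 7, 11, 18 (4 total).

4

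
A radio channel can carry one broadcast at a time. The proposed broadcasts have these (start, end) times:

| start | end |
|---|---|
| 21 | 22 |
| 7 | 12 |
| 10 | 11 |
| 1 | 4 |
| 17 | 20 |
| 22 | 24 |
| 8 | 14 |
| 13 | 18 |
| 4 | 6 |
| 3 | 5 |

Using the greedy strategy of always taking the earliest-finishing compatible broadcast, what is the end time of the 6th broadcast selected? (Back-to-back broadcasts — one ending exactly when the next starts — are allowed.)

24

By end time: (1,4), (3,5), (4,6), (10,11), (7,12), (8,14), (13,18), (17,20), (21,22), (22,24).
Pick (1,4); next start ≥ 4 → (4,6); next start ≥ 6 → (10,11); next start ≥ 11 → (13,18); next start ≥ 18 → (21,22); next start ≥ 22 → (22,24).
Selected: (1,4) (4,6) (10,11) (13,18) (21,22) (22,24)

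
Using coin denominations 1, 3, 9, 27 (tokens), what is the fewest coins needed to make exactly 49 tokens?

Use the largest denomination that fits, subtract, and repeat.
49 = 1×27 + 2×9 + 1×3 + 1×1
Total coins = 1 + 2 + 1 + 1 = 5

5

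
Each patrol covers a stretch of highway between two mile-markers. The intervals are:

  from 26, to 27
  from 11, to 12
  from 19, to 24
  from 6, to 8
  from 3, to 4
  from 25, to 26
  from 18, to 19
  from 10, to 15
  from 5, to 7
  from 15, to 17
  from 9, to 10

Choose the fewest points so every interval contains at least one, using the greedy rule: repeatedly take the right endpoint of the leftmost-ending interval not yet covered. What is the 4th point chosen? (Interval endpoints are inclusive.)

Sorted: [3,4] [5,7] [6,8] [9,10] [11,12] [10,15] [15,17] [18,19] [19,24] [25,26] [26,27]
{[3,4]} hit by 4; {[5,7],[6,8]} hit by 7; {[9,10]} hit by 10; {[11,12],[10,15]} hit by 12; {[15,17]} hit by 17; {[18,19],[19,24]} hit by 19; {[25,26],[26,27]} hit by 26.
Points: 4, 7, 10, 12, 17, 19, 26 (7 total).

12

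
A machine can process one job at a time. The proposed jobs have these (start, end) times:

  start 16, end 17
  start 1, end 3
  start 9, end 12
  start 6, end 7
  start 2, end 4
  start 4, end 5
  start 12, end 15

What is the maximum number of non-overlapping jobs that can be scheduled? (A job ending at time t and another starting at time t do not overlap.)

6

Sort by end time and greedily take each interval whose start is ≥ the last chosen end.
Sorted by end: (1,3)  (2,4)  (4,5)  (6,7)  (9,12)  (12,15)  (16,17)
take (1,3); take (4,5); take (6,7); take (9,12); take (12,15); take (16,17).
Selected 6 jobs.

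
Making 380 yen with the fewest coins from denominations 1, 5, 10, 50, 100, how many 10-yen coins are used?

Greedy: take as many of the largest coin as possible, then repeat with the remainder.
380 = 3×100 + 1×50 + 3×10
Count of 10: 3

3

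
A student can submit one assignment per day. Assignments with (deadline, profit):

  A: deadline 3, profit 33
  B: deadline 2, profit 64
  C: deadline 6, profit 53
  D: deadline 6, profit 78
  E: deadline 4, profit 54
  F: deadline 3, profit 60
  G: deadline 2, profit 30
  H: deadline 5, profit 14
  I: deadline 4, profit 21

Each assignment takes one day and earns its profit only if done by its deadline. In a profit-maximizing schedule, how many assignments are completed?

Profit order: D=78 B=64 F=60 E=54 C=53 A=33 G=30 I=21 H=14
Assign: D→slot 6, B→slot 2, F→slot 3, E→slot 4, C→slot 5, A→slot 1, G skipped, I skipped, H skipped.
Slots: [1:A] [2:B] [3:F] [4:E] [5:C] [6:D]
6 of 9 scheduled.

6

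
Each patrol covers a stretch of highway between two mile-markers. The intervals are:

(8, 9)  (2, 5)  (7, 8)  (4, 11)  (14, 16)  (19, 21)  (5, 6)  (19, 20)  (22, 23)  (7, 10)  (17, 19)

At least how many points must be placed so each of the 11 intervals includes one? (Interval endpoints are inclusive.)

5

Sorted: [2,5] [5,6] [7,8] [8,9] [7,10] [4,11] [14,16] [17,19] [19,20] [19,21] [22,23]
{[2,5],[5,6]} hit by 5; {[7,8],[8,9],[7,10],[4,11]} hit by 8; {[14,16]} hit by 16; {[17,19],[19,20],[19,21]} hit by 19; {[22,23]} hit by 23.
Points: 5, 8, 16, 19, 23 (5 total).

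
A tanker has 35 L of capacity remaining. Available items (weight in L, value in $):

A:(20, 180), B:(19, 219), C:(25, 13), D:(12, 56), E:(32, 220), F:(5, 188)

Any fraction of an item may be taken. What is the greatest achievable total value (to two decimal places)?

506.00

Greedy by value/weight ratio, highest first.
Ratios (sorted): F 37.60, B 11.53, A 9.00, E 6.88, D 4.67, C 0.52
take F (5 @ 188); take B (19 @ 219); take 11/20 of A → 99.00. Capacity used 35/35.
Total value = 506.00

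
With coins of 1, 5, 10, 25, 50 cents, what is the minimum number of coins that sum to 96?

96 = 1×50 + 1×25 + 2×10 + 1×1
Total coins = 1 + 1 + 2 + 1 = 5

5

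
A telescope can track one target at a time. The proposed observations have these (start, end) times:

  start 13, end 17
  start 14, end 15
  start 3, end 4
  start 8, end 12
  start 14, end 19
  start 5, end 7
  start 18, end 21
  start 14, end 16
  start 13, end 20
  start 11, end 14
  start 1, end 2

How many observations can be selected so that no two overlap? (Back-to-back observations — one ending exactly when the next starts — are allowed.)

Order by finish time; keep every interval that doesn't clash with the previous kept one.
By end time: (1,2), (3,4), (5,7), (8,12), (11,14), (14,15), (14,16), (13,17), (14,19), (13,20), (18,21).
Pick (1,2); next start ≥ 2 → (3,4); next start ≥ 4 → (5,7); next start ≥ 7 → (8,12); next start ≥ 12 → (14,15); next start ≥ 15 → (18,21).
Selected 6 observations.

6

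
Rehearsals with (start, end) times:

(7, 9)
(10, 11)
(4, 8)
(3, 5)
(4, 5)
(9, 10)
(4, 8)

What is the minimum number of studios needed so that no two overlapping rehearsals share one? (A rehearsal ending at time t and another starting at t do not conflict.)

4

Count concurrent intervals with a sweep; the peak is the room count.
Events (time:±→running): 3:+→1 4:+→2 4:+→3 4:+→4 … peak 4.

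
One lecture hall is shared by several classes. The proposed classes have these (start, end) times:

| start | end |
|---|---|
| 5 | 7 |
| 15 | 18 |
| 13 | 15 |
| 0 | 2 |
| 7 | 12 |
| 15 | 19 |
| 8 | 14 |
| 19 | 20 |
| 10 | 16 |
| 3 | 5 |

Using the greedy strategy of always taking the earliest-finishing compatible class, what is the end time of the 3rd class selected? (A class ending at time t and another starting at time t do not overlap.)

7

Sorted by end: (0,2)  (3,5)  (5,7)  (7,12)  (8,14)  (13,15)  (10,16)  (15,18)  (15,19)  (19,20)
take (0,2); take (3,5); take (5,7); take (7,12); take (13,15); take (15,18); skip (15,19); take (19,20).
Selected: (0,2) (3,5) (5,7) (7,12) (13,15) (15,18) (19,20)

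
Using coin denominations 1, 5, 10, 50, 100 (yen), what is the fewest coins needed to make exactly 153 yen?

153 − 1×100→53 − 1×50→3 − 3×1→0
Total coins = 1 + 1 + 3 = 5

5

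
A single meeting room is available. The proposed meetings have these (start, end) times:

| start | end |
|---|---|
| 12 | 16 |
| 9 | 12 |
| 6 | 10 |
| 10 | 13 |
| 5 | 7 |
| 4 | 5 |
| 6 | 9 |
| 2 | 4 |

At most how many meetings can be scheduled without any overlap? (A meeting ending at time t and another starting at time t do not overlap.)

Order by finish time; keep every interval that doesn't clash with the previous kept one.
By end time: (2,4), (4,5), (5,7), (6,9), (6,10), (9,12), (10,13), (12,16).
Pick (2,4); next start ≥ 4 → (4,5); next start ≥ 5 → (5,7); next start ≥ 7 → (9,12); next start ≥ 12 → (12,16).
Selected 5 meetings.

5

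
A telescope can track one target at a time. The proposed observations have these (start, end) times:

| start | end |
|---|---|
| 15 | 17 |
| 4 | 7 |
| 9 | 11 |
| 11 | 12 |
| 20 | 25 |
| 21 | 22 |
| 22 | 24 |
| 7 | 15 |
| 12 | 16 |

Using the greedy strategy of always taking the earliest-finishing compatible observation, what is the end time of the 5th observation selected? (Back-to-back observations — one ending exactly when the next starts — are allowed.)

By end time: (4,7), (9,11), (11,12), (7,15), (12,16), (15,17), (21,22), (22,24), (20,25).
Pick (4,7); next start ≥ 7 → (9,11); next start ≥ 11 → (11,12); next start ≥ 12 → (12,16); next start ≥ 16 → (21,22); next start ≥ 22 → (22,24).
Selected: (4,7) (9,11) (11,12) (12,16) (21,22) (22,24)

22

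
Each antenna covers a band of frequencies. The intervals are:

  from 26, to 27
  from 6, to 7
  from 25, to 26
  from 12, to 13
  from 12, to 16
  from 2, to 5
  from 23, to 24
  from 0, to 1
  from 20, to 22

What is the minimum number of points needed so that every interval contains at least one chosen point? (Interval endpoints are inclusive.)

Process intervals by earliest right end; each time one isn't hit yet, stab at its right endpoint.
By right end: [0,1]  [2,5]  [6,7]  [12,13]  [12,16]  [20,22]  [23,24]  [25,26]  [26,27]
[0,1] uncovered → point at 1; [2,5] uncovered → point at 5; [6,7] uncovered → point at 7; [12,13] uncovered → point at 13; [20,22] uncovered → point at 22; [23,24] uncovered → point at 24; [25,26] uncovered → point at 26.
Points: 1, 5, 7, 13, 22, 24, 26 (7 total).

7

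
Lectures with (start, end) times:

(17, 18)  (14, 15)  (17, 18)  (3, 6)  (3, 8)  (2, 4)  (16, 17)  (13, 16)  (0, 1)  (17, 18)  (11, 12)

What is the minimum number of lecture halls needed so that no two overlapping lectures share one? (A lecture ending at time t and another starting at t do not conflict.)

The answer is the maximum number of intervals overlapping at any instant.
Events (time:±→running): 0:+→1 1:-→0 2:+→1 3:+→2 3:+→3 … peak 3.

3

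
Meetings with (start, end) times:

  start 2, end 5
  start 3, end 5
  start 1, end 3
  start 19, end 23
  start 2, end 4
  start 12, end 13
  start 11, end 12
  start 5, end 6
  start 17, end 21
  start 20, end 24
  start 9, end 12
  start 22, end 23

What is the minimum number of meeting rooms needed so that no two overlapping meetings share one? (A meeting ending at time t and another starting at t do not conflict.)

The answer is the maximum number of intervals overlapping at any instant.
Events (time:±→running): 1:+→1 2:+→2 2:+→3 … peak 3.

3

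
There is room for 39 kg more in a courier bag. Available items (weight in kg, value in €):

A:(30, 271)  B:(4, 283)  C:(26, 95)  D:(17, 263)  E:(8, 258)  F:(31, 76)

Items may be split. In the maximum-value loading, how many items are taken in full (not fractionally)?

3

Ratios (sorted): B 70.75, E 32.25, D 15.47, A 9.03, C 3.65, F 2.45
take B (4 @ 283); take E (8 @ 258); take D (17 @ 263); take 10/30 of A → 90.33. Capacity used 39/39.
3 item(s) taken whole; one partial (take 10/30 of A).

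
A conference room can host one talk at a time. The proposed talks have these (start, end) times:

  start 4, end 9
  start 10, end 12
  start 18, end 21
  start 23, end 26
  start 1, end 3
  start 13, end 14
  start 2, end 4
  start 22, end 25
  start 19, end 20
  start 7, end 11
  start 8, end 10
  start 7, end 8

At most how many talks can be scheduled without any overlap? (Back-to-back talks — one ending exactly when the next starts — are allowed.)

7

Sorted by end: (1,3)  (2,4)  (7,8)  (4,9)  (8,10)  (7,11)  (10,12)  (13,14)  (19,20)  (18,21)  (22,25)  (23,26)
take (1,3); take (7,8); take (8,10); take (10,12); take (13,14); take (19,20); take (22,25); skip (23,26).
Selected 7 talks.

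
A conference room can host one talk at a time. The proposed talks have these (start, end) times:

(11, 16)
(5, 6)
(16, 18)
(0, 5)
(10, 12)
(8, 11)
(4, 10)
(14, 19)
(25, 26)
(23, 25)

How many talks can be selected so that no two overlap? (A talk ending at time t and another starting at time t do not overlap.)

By end time: (0,5), (5,6), (4,10), (8,11), (10,12), (11,16), (16,18), (14,19), (23,25), (25,26).
Pick (0,5); next start ≥ 5 → (5,6); next start ≥ 6 → (8,11); next start ≥ 11 → (11,16); next start ≥ 16 → (16,18); next start ≥ 18 → (23,25); next start ≥ 25 → (25,26).
Selected 7 talks.

7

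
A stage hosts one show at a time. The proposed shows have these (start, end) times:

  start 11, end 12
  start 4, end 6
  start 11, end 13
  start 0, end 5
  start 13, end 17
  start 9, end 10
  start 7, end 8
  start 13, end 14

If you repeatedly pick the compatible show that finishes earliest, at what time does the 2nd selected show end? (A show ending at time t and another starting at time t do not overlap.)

8

Greedy by earliest finish: after sorting by end time, pick each interval compatible with the last pick.
Sorted by end: (0,5)  (4,6)  (7,8)  (9,10)  (11,12)  (11,13)  (13,14)  (13,17)
take (0,5); take (7,8); take (9,10); take (11,12); take (13,14); skip (13,17).
Selected: (0,5) (7,8) (9,10) (11,12) (13,14)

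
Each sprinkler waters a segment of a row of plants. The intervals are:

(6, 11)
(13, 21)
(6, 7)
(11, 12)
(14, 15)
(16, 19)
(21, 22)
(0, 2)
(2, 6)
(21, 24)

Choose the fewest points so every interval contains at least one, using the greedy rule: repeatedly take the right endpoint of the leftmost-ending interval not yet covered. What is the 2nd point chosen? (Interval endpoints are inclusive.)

Sorted: [0,2] [2,6] [6,7] [6,11] [11,12] [14,15] [16,19] [13,21] [21,22] [21,24]
{[0,2],[2,6]} hit by 2; {[6,7],[6,11]} hit by 7; {[11,12]} hit by 12; {[14,15]} hit by 15; {[16,19],[13,21]} hit by 19; {[21,22],[21,24]} hit by 22.
Points: 2, 7, 12, 15, 19, 22 (6 total).

7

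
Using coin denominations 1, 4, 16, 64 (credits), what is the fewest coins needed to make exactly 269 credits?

Greedy: take as many of the largest coin as possible, then repeat with the remainder.
269 − 4×64→13 − 3×4→1 − 1×1→0
Total coins = 4 + 3 + 1 = 8

8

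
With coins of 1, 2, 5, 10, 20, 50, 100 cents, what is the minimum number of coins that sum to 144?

Greedy: take as many of the largest coin as possible, then repeat with the remainder.
144 = 1×100 + 2×20 + 2×2
Total coins = 1 + 2 + 2 = 5

5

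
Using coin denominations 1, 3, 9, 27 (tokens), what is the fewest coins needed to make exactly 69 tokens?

Greedy: take as many of the largest coin as possible, then repeat with the remainder.
69 = 2×27 + 1×9 + 2×3
Total coins = 2 + 1 + 2 = 5

5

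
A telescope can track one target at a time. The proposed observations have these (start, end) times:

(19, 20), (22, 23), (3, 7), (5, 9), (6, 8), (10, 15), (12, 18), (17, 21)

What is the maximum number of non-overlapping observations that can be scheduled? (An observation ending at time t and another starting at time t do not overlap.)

4

Sorted by end: (3,7)  (6,8)  (5,9)  (10,15)  (12,18)  (19,20)  (17,21)  (22,23)
take (3,7); skip (6,8); skip (5,9); take (10,15); take (19,20); skip (17,21); take (22,23).
Selected 4 observations.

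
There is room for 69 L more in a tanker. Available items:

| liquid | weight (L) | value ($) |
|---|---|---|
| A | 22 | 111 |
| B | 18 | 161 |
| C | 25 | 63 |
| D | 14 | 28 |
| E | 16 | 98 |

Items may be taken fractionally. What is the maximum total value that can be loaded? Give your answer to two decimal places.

Order: B (161/18=8.94) > E (98/16=6.12) > A (111/22=5.05) > C (63/25=2.52) > D (28/14=2.00)
Fill: take B (18 @ 161) → take E (16 @ 98) → take A (22 @ 111) → take 13/25 of C → 32.76; 69/69 used.
Total value = 402.76

402.76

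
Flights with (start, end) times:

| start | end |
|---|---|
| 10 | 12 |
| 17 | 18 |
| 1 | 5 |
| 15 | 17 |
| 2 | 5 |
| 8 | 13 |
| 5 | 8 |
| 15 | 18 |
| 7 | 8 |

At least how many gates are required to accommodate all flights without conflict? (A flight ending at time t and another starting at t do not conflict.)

2

starts: [1, 2, 5, 7, 8, 10, 15, 15, 17]
ends:   [5, 5, 8, 8, 12, 13, 17, 18, 18]
s1→1 s2→2  — peak 2.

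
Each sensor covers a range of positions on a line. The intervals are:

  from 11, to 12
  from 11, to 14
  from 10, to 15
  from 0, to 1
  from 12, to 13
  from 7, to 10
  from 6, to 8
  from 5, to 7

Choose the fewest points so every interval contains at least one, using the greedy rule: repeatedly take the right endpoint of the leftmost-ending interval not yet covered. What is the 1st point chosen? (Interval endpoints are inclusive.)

1

Sort by right endpoint; whenever an interval is uncovered, place a point at its right end.
Sorted: [0,1] [5,7] [6,8] [7,10] [11,12] [12,13] [11,14] [10,15]
{[0,1]} hit by 1; {[5,7],[6,8],[7,10]} hit by 7; {[11,12],[12,13],[11,14],[10,15]} hit by 12.
Points: 1, 7, 12 (3 total).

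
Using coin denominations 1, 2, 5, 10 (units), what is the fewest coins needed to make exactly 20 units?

2

20 = 2×10
Total coins = 2 = 2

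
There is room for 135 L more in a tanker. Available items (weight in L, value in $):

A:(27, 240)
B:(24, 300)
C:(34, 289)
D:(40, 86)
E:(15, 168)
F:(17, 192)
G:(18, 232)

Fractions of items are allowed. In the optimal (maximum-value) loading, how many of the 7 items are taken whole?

6

Order: G (232/18=12.89) > B (300/24=12.50) > F (192/17=11.29) > E (168/15=11.20) > A (240/27=8.89) > C (289/34=8.50) > D (86/40=2.15)
Fill: take G (18 @ 232) → take B (24 @ 300) → take F (17 @ 192) → take E (15 @ 168) → take A (27 @ 240) → take C (34 @ 289); 135/135 used.
6 item(s) taken whole.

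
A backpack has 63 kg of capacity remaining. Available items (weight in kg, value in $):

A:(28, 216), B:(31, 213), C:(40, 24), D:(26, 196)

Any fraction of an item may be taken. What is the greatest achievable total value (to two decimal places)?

Greedy by value/weight ratio, highest first.
Order: A (216/28=7.71) > D (196/26=7.54) > B (213/31=6.87) > C (24/40=0.60)
Fill: take A (28 @ 216) → take D (26 @ 196) → take 9/31 of B → 61.84; 63/63 used.
Total value = 473.84

473.84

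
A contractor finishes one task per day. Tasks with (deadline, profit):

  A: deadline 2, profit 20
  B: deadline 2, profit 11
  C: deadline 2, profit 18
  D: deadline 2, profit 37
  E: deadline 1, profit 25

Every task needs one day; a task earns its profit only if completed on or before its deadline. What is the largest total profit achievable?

62

Take jobs in profit order; each goes to the latest open slot no later than its deadline.
By profit: D(d2,37), E(d1,25), A(d2,20), C(d2,18), B(d2,11)
D→slot 2; E→slot 1; A skipped; C skipped; B skipped.
Profit = 25 + 37 = 62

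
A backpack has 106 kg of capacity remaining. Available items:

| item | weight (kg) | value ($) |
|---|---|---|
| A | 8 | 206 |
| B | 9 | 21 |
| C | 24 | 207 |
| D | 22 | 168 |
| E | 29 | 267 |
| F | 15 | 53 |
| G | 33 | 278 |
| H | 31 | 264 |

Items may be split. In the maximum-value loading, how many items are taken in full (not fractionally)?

Greedy by value/weight ratio, highest first.
Order: A (206/8=25.75) > E (267/29=9.21) > C (207/24=8.62) > H (264/31=8.52) > G (278/33=8.42) > D (168/22=7.64) > F (53/15=3.53) > B (21/9=2.33)
Fill: take A (8 @ 206) → take E (29 @ 267) → take C (24 @ 207) → take H (31 @ 264) → take 14/33 of G → 117.94; 106/106 used.
4 item(s) taken whole; one partial (take 14/33 of G).

4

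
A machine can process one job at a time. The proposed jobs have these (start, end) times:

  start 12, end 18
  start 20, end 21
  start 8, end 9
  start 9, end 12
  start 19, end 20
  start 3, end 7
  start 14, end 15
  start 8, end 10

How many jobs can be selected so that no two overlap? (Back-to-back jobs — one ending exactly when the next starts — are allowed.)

Sort by end time and greedily take each interval whose start is ≥ the last chosen end.
Sorted by end: (3,7)  (8,9)  (8,10)  (9,12)  (14,15)  (12,18)  (19,20)  (20,21)
take (3,7); take (8,9); skip (8,10); take (9,12); take (14,15); skip (12,18); take (19,20); take (20,21).
Selected 6 jobs.

6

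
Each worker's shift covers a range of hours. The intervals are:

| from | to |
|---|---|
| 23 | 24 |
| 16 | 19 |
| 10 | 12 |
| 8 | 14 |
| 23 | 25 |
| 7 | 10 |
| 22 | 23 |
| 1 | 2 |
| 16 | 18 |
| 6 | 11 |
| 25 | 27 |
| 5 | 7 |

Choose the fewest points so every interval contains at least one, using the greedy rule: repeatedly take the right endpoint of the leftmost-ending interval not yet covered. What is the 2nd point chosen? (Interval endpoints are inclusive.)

Sort by right endpoint; whenever an interval is uncovered, place a point at its right end.
Sorted: [1,2] [5,7] [7,10] [6,11] [10,12] [8,14] [16,18] [16,19] [22,23] [23,24] [23,25] [25,27]
{[1,2]} hit by 2; {[5,7],[7,10],[6,11]} hit by 7; {[10,12],[8,14]} hit by 12; {[16,18],[16,19]} hit by 18; {[22,23],[23,24],[23,25]} hit by 23; {[25,27]} hit by 27.
Points: 2, 7, 12, 18, 23, 27 (6 total).

7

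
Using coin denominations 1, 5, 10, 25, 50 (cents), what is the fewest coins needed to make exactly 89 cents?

7

Use the largest denomination that fits, subtract, and repeat.
89 = 1×50 + 1×25 + 1×10 + 4×1
Total coins = 1 + 1 + 1 + 4 = 7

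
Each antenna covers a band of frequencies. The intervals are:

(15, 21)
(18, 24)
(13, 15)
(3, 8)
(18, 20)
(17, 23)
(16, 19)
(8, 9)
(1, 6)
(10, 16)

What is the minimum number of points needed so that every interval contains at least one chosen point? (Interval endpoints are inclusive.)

4

By right end: [1,6]  [3,8]  [8,9]  [13,15]  [10,16]  [16,19]  [18,20]  [15,21]  [17,23]  [18,24]
[1,6] uncovered → point at 6; [8,9] uncovered → point at 9; [13,15] uncovered → point at 15; [16,19] uncovered → point at 19.
Points: 6, 9, 15, 19 (4 total).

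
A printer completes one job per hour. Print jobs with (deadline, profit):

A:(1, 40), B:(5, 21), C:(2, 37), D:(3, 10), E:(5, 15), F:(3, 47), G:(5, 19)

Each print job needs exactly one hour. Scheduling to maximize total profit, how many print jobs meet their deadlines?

Take jobs in profit order; each goes to the latest open slot no later than its deadline.
Profit order: F=47 A=40 C=37 B=21 G=19 E=15 D=10
Assign: F→slot 3, A→slot 1, C→slot 2, B→slot 5, G→slot 4, E skipped, D skipped.
Slots: [1:A] [2:C] [3:F] [4:G] [5:B]
5 of 7 scheduled.

5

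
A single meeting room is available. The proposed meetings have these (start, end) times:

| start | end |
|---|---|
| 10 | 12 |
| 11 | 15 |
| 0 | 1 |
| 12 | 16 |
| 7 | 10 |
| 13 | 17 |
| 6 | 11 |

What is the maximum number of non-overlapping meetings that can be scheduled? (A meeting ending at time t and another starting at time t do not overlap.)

Sort by end time and greedily take each interval whose start is ≥ the last chosen end.
By end time: (0,1), (7,10), (6,11), (10,12), (11,15), (12,16), (13,17).
Pick (0,1); next start ≥ 1 → (7,10); next start ≥ 10 → (10,12); next start ≥ 12 → (12,16).
Selected 4 meetings.

4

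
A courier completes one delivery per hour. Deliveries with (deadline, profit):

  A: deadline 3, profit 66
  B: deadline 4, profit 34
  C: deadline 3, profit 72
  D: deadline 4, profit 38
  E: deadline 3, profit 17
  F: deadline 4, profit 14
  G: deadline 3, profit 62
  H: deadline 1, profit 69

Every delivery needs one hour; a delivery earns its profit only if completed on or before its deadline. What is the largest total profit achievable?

245

Profit order: C=72 H=69 A=66 G=62 D=38 B=34 E=17 F=14
Assign: C→slot 3, H→slot 1, A→slot 2, G skipped, D→slot 4, B skipped, E skipped, F skipped.
Slots: [1:H] [2:A] [3:C] [4:D]
Profit = 69 + 66 + 72 + 38 = 245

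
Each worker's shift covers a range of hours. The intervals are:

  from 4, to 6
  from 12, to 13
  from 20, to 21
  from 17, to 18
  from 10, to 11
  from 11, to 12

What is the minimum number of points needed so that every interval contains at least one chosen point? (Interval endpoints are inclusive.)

5

Process intervals by earliest right end; each time one isn't hit yet, stab at its right endpoint.
Sorted: [4,6] [10,11] [11,12] [12,13] [17,18] [20,21]
{[4,6]} hit by 6; {[10,11],[11,12]} hit by 11; {[12,13]} hit by 13; {[17,18]} hit by 18; {[20,21]} hit by 21.
Points: 6, 11, 13, 18, 21 (5 total).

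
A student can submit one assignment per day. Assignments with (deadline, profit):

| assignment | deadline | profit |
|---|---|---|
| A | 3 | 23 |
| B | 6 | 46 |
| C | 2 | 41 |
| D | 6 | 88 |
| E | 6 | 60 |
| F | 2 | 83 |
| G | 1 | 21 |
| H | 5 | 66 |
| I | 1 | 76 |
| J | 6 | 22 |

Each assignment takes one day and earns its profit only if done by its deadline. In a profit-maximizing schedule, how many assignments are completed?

6

Sort by profit descending; place each in the latest free slot ≤ its deadline.
Profit order: D=88 F=83 I=76 H=66 E=60 B=46 C=41 A=23 J=22 G=21
Assign: D→slot 6, F→slot 2, I→slot 1, H→slot 5, E→slot 4, B→slot 3, C skipped, A skipped, J skipped, G skipped.
Slots: [1:I] [2:F] [3:B] [4:E] [5:H] [6:D]
6 of 10 scheduled.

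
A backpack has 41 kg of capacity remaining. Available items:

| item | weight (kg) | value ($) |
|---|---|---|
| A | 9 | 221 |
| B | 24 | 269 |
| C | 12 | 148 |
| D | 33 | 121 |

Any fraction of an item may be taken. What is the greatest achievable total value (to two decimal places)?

Ratios (sorted): A 24.56, C 12.33, B 11.21, D 3.67
take A (9 @ 221); take C (12 @ 148); take 20/24 of B → 224.17. Capacity used 41/41.
Total value = 593.17

593.17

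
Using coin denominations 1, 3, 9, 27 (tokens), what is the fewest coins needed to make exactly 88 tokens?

88 − 3×27→7 − 2×3→1 − 1×1→0
Total coins = 3 + 2 + 1 = 6

6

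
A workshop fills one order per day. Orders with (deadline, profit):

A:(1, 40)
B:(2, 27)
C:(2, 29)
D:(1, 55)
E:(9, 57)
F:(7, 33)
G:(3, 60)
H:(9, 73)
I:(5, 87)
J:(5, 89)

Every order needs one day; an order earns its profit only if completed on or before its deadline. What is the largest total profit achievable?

Take jobs in profit order; each goes to the latest open slot no later than its deadline.
By profit: J(d5,89), I(d5,87), H(d9,73), G(d3,60), E(d9,57), D(d1,55), A(d1,40), F(d7,33), C(d2,29), B(d2,27)
J→slot 5; I→slot 4; H→slot 9; G→slot 3; E→slot 8; D→slot 1; A skipped; F→slot 7; C→slot 2; B skipped.
Profit = 55 + 29 + 60 + 87 + 89 + 33 + 57 + 73 = 483

483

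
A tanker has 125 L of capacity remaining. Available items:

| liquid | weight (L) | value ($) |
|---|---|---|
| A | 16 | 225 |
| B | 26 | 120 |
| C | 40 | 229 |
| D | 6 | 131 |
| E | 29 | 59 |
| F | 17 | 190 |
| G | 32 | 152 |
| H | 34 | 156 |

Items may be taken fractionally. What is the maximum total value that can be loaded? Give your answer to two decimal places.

991.62

Greedy by value/weight ratio, highest first.
Ratios (sorted): D 21.83, A 14.06, F 11.18, C 5.72, G 4.75, B 4.62, H 4.59, E 2.03
take D (6 @ 131); take A (16 @ 225); take F (17 @ 190); take C (40 @ 229); take G (32 @ 152); take 14/26 of B → 64.62. Capacity used 125/125.
Total value = 991.62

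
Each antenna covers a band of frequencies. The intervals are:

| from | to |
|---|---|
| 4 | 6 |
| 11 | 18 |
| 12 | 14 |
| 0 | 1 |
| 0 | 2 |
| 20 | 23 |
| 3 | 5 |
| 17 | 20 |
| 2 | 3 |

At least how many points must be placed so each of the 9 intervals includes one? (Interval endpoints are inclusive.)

5

By right end: [0,1]  [0,2]  [2,3]  [3,5]  [4,6]  [12,14]  [11,18]  [17,20]  [20,23]
[0,1] uncovered → point at 1; [2,3] uncovered → point at 3; [4,6] uncovered → point at 6; [12,14] uncovered → point at 14; [17,20] uncovered → point at 20.
Points: 1, 3, 6, 14, 20 (5 total).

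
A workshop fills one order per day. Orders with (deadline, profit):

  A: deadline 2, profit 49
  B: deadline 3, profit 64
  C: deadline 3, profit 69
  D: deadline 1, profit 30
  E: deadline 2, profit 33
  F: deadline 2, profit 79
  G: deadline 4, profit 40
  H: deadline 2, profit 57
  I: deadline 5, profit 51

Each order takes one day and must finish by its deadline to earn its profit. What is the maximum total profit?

Profit order: F=79 C=69 B=64 H=57 I=51 A=49 G=40 E=33 D=30
Assign: F→slot 2, C→slot 3, B→slot 1, H skipped, I→slot 5, A skipped, G→slot 4, E skipped, D skipped.
Slots: [1:B] [2:F] [3:C] [4:G] [5:I]
Profit = 64 + 79 + 69 + 40 + 51 = 303

303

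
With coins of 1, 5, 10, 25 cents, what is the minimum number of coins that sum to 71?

5

Use the largest denomination that fits, subtract, and repeat.
71 = 2×25 + 2×10 + 1×1
Total coins = 2 + 2 + 1 = 5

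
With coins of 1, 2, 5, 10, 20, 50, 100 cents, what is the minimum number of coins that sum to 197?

6

Greedy: take as many of the largest coin as possible, then repeat with the remainder.
197 = 1×100 + 1×50 + 2×20 + 1×5 + 1×2
Total coins = 1 + 1 + 2 + 1 + 1 = 6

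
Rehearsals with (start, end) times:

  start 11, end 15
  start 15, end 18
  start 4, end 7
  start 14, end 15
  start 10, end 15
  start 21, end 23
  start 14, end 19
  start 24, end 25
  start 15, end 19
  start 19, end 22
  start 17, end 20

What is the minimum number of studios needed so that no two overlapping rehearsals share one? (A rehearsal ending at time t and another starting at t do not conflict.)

Count concurrent intervals with a sweep; the peak is the room count.
Events (time:±→running): 4:+→1 7:-→0 10:+→1 11:+→2 14:+→3 14:+→4 … peak 4.

4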